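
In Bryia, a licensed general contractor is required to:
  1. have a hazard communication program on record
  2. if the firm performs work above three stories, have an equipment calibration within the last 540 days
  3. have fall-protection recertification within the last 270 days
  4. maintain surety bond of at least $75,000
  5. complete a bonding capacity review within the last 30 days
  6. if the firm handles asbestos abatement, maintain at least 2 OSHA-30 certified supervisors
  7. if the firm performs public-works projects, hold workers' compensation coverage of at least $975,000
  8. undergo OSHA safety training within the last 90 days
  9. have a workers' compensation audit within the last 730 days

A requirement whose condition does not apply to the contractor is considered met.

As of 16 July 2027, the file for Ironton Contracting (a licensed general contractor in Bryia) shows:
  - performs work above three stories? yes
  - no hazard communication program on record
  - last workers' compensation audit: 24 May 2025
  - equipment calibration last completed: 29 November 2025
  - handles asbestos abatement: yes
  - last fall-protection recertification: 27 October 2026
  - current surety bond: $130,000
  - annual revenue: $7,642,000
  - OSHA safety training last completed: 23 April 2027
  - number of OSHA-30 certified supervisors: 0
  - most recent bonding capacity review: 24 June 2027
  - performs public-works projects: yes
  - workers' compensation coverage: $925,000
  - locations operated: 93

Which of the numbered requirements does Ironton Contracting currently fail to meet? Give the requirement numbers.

1, 2, 6, 7, 9

1. hazard communication program absent → not met
2. condition 'performs work above three stories' holds; equipment calibration 594 days ago vs limit 540 → not met
3. fall-protection recertification 262 days ago vs limit 270 → met
4. surety bond $130,000 ≥ $75,000 → met
5. bonding capacity review 22 days ago vs limit 30 → met
6. condition 'handles asbestos abatement' holds; OSHA-30 certified supervisors 0 < 2 → not met
7. condition 'performs public-works projects' holds; workers' compensation coverage $925,000 < $975,000 → not met
8. OSHA safety training 84 days ago vs limit 90 → met
9. workers' compensation audit 783 days ago vs limit 730 → not met
Not met: 1, 2, 6, 7, 9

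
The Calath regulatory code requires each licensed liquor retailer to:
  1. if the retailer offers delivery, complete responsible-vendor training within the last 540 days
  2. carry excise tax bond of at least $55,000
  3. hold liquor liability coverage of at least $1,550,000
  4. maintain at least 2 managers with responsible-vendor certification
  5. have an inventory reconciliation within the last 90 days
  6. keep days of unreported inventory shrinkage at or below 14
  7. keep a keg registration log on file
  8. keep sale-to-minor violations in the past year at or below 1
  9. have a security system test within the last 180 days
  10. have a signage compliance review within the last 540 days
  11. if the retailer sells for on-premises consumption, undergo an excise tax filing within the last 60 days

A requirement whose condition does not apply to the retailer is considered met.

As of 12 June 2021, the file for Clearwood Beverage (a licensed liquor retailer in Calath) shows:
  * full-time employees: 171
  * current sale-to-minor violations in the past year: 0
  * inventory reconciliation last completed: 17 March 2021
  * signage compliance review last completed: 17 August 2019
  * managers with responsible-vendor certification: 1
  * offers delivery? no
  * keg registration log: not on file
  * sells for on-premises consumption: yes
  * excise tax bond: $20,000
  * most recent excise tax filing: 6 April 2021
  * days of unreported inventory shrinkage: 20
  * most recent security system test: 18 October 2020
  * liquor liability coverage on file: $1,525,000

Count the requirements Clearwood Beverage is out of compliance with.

8

1. condition 'offers delivery' does not hold → requirement n/a → met
2. excise tax bond $20,000 < $55,000 → not met
3. liquor liability coverage $1,525,000 < $1,550,000 → not met
4. managers with responsible-vendor certification 1 < 2 → not met
5. inventory reconciliation 87 days ago vs limit 90 → met
6. days of unreported inventory shrinkage 20 > 14 → not met
7. keg registration log absent → not met
8. sale-to-minor violations in the past year 0 ≤ 1 → met
9. security system test 237 days ago vs limit 180 → not met
10. signage compliance review 665 days ago vs limit 540 → not met
11. condition 'sells for on-premises consumption' holds; excise tax filing 67 days ago vs limit 60 → not met
Not met: 8 of 11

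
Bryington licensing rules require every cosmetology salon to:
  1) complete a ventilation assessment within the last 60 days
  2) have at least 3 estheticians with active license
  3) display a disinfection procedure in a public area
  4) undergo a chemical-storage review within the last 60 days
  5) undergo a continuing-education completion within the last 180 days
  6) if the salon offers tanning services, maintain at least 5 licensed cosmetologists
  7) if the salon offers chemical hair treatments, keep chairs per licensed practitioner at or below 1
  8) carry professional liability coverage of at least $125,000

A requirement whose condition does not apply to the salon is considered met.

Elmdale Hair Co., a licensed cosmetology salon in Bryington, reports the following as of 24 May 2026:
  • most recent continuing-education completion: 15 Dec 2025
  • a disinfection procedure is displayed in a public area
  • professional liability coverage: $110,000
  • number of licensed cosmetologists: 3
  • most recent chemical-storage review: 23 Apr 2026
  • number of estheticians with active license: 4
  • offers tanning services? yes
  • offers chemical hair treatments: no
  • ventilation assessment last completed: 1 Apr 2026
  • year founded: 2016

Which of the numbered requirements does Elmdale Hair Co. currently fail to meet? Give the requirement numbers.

1. ventilation assessment 53 days ago vs limit 60 → met
2. estheticians with active license 4 ≥ 3 → met
3. disinfection procedure present → met
4. chemical-storage review 31 days ago vs limit 60 → met
5. continuing-education completion 160 days ago vs limit 180 → met
6. condition 'offers tanning services' holds; licensed cosmetologists 3 < 5 → not met
7. condition 'offers chemical hair treatments' does not hold → requirement n/a → met
8. professional liability coverage $110,000 < $125,000 → not met
Not met: 6, 8

6, 8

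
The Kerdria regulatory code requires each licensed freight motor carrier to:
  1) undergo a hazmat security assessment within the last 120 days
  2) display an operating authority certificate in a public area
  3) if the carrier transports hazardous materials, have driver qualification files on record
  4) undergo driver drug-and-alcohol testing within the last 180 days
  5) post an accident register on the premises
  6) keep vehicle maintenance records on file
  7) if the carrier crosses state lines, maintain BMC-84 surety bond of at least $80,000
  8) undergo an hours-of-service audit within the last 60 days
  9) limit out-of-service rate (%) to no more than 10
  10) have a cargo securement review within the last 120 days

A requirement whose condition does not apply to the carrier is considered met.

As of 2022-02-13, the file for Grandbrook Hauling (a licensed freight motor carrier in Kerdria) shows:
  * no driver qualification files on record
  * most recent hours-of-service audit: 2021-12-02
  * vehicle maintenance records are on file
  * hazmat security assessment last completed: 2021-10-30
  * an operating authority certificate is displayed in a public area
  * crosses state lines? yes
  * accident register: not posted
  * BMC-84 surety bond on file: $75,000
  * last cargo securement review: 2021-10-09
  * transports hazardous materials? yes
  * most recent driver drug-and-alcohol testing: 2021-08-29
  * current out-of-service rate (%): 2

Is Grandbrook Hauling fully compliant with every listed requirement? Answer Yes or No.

No

1. hazmat security assessment 106 days ago vs limit 120 → met
2. operating authority certificate present → met
3. condition 'transports hazardous materials' holds; driver qualification files absent → not met
4. driver drug-and-alcohol testing 168 days ago vs limit 180 → met
5. accident register absent → not met
6. vehicle maintenance records present → met
7. condition 'crosses state lines' holds; BMC-84 surety bond $75,000 < $80,000 → not met
8. hours-of-service audit 73 days ago vs limit 60 → not met
9. out-of-service rate (%) 2 ≤ 10 → met
10. cargo securement review 127 days ago vs limit 120 → not met
Not met: 3, 5, 7, 8, 10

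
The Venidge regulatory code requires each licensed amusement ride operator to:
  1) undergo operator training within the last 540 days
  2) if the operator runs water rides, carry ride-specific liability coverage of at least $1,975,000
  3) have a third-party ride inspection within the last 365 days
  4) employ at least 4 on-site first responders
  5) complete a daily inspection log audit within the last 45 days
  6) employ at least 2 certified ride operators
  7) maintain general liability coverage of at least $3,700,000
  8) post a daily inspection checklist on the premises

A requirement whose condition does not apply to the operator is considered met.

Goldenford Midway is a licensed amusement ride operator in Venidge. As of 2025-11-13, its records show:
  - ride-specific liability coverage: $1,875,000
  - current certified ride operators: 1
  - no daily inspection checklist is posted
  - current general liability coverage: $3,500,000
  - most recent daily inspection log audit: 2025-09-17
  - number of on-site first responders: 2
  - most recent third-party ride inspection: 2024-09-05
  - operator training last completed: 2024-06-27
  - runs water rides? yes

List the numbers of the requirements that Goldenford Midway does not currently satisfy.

2, 3, 4, 5, 6, 7, 8

1. operator training 504 days ago vs limit 540 → met
2. condition 'runs water rides' holds; ride-specific liability coverage $1,875,000 < $1,975,000 → not met
3. third-party ride inspection 434 days ago vs limit 365 → not met
4. on-site first responders 2 < 4 → not met
5. daily inspection log audit 57 days ago vs limit 45 → not met
6. certified ride operators 1 < 2 → not met
7. general liability coverage $3,500,000 < $3,700,000 → not met
8. daily inspection checklist absent → not met
Not met: 2, 3, 4, 5, 6, 7, 8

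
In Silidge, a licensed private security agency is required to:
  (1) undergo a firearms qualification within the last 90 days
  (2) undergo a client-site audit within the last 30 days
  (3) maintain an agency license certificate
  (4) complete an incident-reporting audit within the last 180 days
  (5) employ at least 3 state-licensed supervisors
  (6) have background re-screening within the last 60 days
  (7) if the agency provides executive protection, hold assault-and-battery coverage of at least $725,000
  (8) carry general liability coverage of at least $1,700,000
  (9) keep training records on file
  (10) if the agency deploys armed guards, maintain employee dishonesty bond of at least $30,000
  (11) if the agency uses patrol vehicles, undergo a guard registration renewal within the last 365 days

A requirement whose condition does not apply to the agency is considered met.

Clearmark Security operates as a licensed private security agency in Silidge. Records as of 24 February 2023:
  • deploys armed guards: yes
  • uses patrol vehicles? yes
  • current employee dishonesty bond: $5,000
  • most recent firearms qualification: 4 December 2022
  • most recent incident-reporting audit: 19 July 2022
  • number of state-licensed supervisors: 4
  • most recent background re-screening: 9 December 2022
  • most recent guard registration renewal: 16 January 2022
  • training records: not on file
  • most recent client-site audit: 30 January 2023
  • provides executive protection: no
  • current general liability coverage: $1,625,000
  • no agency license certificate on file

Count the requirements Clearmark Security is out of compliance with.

7

1. firearms qualification 82 days ago vs limit 90 → met
2. client-site audit 25 days ago vs limit 30 → met
3. agency license certificate absent → not met
4. incident-reporting audit 220 days ago vs limit 180 → not met
5. state-licensed supervisors 4 ≥ 3 → met
6. background re-screening 77 days ago vs limit 60 → not met
7. condition 'provides executive protection' does not hold → requirement n/a → met
8. general liability coverage $1,625,000 < $1,700,000 → not met
9. training records absent → not met
10. condition 'deploys armed guards' holds; employee dishonesty bond $5,000 < $30,000 → not met
11. condition 'uses patrol vehicles' holds; guard registration renewal 404 days ago vs limit 365 → not met
Not met: 7 of 11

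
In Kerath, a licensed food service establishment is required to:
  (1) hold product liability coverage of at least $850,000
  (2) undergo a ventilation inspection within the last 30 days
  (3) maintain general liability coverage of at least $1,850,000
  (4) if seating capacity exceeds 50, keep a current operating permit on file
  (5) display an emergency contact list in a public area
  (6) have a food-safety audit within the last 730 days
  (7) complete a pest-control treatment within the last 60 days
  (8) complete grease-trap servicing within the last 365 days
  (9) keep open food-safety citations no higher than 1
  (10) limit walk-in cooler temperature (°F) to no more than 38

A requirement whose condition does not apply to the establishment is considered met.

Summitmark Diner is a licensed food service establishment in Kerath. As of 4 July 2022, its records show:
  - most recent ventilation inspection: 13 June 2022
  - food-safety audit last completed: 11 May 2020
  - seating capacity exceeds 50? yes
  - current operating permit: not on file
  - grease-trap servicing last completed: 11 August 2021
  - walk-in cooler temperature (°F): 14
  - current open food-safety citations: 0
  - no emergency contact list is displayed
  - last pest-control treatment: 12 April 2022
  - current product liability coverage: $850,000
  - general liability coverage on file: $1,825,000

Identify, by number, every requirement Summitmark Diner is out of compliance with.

3, 4, 5, 6, 7

1. product liability coverage $850,000 ≥ $850,000 → met
2. ventilation inspection 21 days ago vs limit 30 → met
3. general liability coverage $1,825,000 < $1,850,000 → not met
4. condition 'seating capacity exceeds 50' holds; current operating permit absent → not met
5. emergency contact list absent → not met
6. food-safety audit 784 days ago vs limit 730 → not met
7. pest-control treatment 83 days ago vs limit 60 → not met
8. grease-trap servicing 327 days ago vs limit 365 → met
9. open food-safety citations 0 ≤ 1 → met
10. walk-in cooler temperature (°F) 14 ≤ 38 → met
Not met: 3, 4, 5, 6, 7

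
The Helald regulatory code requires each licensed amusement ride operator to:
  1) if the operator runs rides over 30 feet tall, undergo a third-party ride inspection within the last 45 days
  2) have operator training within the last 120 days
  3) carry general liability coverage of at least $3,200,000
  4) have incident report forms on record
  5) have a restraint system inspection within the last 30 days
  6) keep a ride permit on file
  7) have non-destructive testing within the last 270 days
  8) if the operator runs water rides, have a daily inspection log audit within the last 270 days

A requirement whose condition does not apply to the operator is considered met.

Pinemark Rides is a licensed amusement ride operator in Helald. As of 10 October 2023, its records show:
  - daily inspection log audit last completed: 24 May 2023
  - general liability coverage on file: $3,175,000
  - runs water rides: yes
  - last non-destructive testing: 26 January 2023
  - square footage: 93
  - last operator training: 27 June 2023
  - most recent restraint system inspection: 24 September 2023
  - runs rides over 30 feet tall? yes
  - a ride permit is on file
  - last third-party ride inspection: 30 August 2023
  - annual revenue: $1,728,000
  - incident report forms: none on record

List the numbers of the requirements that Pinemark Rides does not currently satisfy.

1. condition 'runs rides over 30 feet tall' holds; third-party ride inspection 41 days ago vs limit 45 → met
2. operator training 105 days ago vs limit 120 → met
3. general liability coverage $3,175,000 < $3,200,000 → not met
4. incident report forms absent → not met
5. restraint system inspection 16 days ago vs limit 30 → met
6. ride permit present → met
7. non-destructive testing 257 days ago vs limit 270 → met
8. condition 'runs water rides' holds; daily inspection log audit 139 days ago vs limit 270 → met
Not met: 3, 4

3, 4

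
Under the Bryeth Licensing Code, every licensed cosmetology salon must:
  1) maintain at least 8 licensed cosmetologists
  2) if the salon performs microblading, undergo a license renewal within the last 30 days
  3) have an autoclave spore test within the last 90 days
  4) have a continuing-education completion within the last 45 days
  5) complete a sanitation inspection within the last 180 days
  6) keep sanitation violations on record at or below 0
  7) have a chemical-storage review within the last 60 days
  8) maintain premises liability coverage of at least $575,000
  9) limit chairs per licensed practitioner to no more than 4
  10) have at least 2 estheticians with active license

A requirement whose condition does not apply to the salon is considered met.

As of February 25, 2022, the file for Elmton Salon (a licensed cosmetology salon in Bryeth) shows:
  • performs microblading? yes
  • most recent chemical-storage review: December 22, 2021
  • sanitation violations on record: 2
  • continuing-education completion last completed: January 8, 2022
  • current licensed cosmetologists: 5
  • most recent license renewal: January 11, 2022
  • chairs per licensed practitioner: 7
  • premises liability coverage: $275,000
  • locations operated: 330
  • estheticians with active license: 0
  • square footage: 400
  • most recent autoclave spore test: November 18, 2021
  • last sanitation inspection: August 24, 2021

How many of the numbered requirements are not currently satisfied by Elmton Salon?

10

1. licensed cosmetologists 5 < 8 → not met
2. condition 'performs microblading' holds; license renewal 45 days ago vs limit 30 → not met
3. autoclave spore test 99 days ago vs limit 90 → not met
4. continuing-education completion 48 days ago vs limit 45 → not met
5. sanitation inspection 185 days ago vs limit 180 → not met
6. sanitation violations on record 2 > 0 → not met
7. chemical-storage review 65 days ago vs limit 60 → not met
8. premises liability coverage $275,000 < $575,000 → not met
9. chairs per licensed practitioner 7 > 4 → not met
10. estheticians with active license 0 < 2 → not met
Not met: 10 of 10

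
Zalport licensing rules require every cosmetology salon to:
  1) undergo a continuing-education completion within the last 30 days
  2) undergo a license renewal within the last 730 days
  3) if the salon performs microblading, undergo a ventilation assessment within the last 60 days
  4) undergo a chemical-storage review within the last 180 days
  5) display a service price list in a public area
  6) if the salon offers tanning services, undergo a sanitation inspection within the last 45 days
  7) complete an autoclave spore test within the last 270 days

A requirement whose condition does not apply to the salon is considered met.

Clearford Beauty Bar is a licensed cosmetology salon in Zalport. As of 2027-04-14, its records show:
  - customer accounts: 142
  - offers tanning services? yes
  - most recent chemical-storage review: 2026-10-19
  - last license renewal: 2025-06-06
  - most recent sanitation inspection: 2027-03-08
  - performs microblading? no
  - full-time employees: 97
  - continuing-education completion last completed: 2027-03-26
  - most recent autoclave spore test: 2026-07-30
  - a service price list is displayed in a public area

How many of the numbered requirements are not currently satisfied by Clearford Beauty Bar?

1. continuing-education completion 19 days ago vs limit 30 → met
2. license renewal 677 days ago vs limit 730 → met
3. condition 'performs microblading' does not hold → requirement n/a → met
4. chemical-storage review 177 days ago vs limit 180 → met
5. service price list present → met
6. condition 'offers tanning services' holds; sanitation inspection 37 days ago vs limit 45 → met
7. autoclave spore test 258 days ago vs limit 270 → met
Not met: 0 of 7

0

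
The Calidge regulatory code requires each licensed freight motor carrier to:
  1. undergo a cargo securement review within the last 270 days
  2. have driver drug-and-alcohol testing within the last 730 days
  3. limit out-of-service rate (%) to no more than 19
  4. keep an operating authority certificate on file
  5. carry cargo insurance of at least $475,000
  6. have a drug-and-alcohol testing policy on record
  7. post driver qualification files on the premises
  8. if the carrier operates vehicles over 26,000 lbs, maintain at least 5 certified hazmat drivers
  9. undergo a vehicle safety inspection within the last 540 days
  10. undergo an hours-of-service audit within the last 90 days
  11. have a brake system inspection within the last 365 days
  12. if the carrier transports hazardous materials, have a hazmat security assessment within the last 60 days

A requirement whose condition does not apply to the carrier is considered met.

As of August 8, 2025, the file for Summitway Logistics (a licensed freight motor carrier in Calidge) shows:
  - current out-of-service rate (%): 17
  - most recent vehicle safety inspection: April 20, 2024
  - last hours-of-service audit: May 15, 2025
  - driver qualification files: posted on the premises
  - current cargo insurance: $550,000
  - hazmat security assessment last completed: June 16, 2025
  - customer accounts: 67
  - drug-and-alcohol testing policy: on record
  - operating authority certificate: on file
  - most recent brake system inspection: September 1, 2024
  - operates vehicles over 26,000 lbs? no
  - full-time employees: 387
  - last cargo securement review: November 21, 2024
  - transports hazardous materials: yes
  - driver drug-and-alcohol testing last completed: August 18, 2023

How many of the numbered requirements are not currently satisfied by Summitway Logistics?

0

1. cargo securement review 260 days ago vs limit 270 → met
2. driver drug-and-alcohol testing 721 days ago vs limit 730 → met
3. out-of-service rate (%) 17 ≤ 19 → met
4. operating authority certificate present → met
5. cargo insurance $550,000 ≥ $475,000 → met
6. drug-and-alcohol testing policy present → met
7. driver qualification files present → met
8. condition 'operates vehicles over 26,000 lbs' does not hold → requirement n/a → met
9. vehicle safety inspection 475 days ago vs limit 540 → met
10. hours-of-service audit 85 days ago vs limit 90 → met
11. brake system inspection 341 days ago vs limit 365 → met
12. condition 'transports hazardous materials' holds; hazmat security assessment 53 days ago vs limit 60 → met
Not met: 0 of 12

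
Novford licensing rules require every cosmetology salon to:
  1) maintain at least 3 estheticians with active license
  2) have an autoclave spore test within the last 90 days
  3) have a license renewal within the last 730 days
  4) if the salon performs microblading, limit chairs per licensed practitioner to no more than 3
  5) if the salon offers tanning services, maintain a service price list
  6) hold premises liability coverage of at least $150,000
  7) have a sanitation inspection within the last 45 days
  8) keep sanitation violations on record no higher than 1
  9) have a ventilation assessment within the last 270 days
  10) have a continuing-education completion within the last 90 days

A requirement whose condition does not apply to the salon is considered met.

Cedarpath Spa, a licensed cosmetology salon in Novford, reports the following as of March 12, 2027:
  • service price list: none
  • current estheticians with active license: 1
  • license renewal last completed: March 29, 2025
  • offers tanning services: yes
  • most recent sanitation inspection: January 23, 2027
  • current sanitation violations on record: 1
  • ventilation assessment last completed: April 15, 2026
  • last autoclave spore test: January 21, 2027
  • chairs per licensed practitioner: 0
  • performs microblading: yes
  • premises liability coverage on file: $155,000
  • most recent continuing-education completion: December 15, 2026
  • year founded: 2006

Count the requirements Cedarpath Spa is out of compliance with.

1. estheticians with active license 1 < 3 → not met
2. autoclave spore test 50 days ago vs limit 90 → met
3. license renewal 713 days ago vs limit 730 → met
4. condition 'performs microblading' holds; chairs per licensed practitioner 0 ≤ 3 → met
5. condition 'offers tanning services' holds; service price list absent → not met
6. premises liability coverage $155,000 ≥ $150,000 → met
7. sanitation inspection 48 days ago vs limit 45 → not met
8. sanitation violations on record 1 ≤ 1 → met
9. ventilation assessment 331 days ago vs limit 270 → not met
10. continuing-education completion 87 days ago vs limit 90 → met
Not met: 4 of 10

4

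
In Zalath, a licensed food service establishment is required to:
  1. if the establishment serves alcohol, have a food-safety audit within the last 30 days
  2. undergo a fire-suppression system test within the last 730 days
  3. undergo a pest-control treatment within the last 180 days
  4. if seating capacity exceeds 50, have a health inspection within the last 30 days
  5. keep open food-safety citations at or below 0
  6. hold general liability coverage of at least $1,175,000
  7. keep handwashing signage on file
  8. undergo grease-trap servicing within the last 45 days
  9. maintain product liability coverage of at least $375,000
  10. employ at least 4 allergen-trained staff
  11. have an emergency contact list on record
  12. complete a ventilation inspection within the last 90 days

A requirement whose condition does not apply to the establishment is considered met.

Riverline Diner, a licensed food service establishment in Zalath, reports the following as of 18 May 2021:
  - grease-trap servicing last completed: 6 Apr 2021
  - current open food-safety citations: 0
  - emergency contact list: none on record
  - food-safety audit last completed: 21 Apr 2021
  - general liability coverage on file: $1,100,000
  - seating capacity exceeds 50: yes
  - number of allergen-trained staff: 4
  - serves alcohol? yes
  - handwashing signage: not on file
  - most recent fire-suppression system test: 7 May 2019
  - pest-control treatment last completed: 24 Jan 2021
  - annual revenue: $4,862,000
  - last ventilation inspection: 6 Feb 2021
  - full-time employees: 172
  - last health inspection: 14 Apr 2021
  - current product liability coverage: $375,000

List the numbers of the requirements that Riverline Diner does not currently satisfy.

2, 4, 6, 7, 11, 12

1. condition 'serves alcohol' holds; food-safety audit 27 days ago vs limit 30 → met
2. fire-suppression system test 742 days ago vs limit 730 → not met
3. pest-control treatment 114 days ago vs limit 180 → met
4. condition 'seating capacity exceeds 50' holds; health inspection 34 days ago vs limit 30 → not met
5. open food-safety citations 0 ≤ 0 → met
6. general liability coverage $1,100,000 < $1,175,000 → not met
7. handwashing signage absent → not met
8. grease-trap servicing 42 days ago vs limit 45 → met
9. product liability coverage $375,000 ≥ $375,000 → met
10. allergen-trained staff 4 ≥ 4 → met
11. emergency contact list absent → not met
12. ventilation inspection 101 days ago vs limit 90 → not met
Not met: 2, 4, 6, 7, 11, 12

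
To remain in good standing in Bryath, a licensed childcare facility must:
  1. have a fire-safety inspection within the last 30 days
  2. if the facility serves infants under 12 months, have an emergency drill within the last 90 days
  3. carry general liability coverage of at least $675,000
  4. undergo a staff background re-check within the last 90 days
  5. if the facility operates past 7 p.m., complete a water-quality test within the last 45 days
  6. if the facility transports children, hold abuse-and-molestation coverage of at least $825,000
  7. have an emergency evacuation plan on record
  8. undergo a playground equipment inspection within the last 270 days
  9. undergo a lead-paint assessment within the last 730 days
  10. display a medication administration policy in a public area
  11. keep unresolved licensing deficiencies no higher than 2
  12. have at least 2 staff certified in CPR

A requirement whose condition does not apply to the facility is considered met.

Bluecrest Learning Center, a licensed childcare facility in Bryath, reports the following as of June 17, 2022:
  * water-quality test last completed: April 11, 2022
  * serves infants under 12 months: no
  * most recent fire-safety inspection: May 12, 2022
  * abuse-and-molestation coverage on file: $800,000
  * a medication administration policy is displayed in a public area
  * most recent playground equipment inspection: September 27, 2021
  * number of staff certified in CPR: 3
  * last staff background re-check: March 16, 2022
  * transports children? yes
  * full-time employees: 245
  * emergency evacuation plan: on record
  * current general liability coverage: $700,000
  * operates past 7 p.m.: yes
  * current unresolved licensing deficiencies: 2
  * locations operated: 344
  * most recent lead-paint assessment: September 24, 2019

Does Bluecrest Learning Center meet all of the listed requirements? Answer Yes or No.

No

1. fire-safety inspection 36 days ago vs limit 30 → not met
2. condition 'serves infants under 12 months' does not hold → requirement n/a → met
3. general liability coverage $700,000 ≥ $675,000 → met
4. staff background re-check 93 days ago vs limit 90 → not met
5. condition 'operates past 7 p.m.' holds; water-quality test 67 days ago vs limit 45 → not met
6. condition 'transports children' holds; abuse-and-molestation coverage $800,000 < $825,000 → not met
7. emergency evacuation plan present → met
8. playground equipment inspection 263 days ago vs limit 270 → met
9. lead-paint assessment 997 days ago vs limit 730 → not met
10. medication administration policy present → met
11. unresolved licensing deficiencies 2 ≤ 2 → met
12. staff certified in CPR 3 ≥ 2 → met
Not met: 1, 4, 5, 6, 9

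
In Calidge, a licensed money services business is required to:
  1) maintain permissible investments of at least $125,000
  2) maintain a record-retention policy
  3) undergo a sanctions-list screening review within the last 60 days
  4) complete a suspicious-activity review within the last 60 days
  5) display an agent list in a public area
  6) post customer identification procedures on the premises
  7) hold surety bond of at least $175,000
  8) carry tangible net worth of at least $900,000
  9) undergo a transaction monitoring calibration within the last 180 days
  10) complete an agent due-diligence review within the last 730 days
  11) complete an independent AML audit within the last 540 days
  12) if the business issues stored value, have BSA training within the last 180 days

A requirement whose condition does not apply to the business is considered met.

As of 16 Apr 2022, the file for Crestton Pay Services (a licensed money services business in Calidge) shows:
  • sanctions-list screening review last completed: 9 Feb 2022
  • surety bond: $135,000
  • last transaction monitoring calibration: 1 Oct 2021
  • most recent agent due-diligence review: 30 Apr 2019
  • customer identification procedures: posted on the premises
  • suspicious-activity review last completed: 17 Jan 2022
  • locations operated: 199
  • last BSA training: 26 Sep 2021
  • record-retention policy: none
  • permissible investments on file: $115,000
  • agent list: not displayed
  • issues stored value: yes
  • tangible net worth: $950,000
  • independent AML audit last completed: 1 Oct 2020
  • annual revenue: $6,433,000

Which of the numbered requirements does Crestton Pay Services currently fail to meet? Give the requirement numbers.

1. permissible investments $115,000 < $125,000 → not met
2. record-retention policy absent → not met
3. sanctions-list screening review 66 days ago vs limit 60 → not met
4. suspicious-activity review 89 days ago vs limit 60 → not met
5. agent list absent → not met
6. customer identification procedures present → met
7. surety bond $135,000 < $175,000 → not met
8. tangible net worth $950,000 ≥ $900,000 → met
9. transaction monitoring calibration 197 days ago vs limit 180 → not met
10. agent due-diligence review 1082 days ago vs limit 730 → not met
11. independent AML audit 562 days ago vs limit 540 → not met
12. condition 'issues stored value' holds; BSA training 202 days ago vs limit 180 → not met
Not met: 1, 2, 3, 4, 5, 7, 9, 10, 11, 12

1, 2, 3, 4, 5, 7, 9, 10, 11, 12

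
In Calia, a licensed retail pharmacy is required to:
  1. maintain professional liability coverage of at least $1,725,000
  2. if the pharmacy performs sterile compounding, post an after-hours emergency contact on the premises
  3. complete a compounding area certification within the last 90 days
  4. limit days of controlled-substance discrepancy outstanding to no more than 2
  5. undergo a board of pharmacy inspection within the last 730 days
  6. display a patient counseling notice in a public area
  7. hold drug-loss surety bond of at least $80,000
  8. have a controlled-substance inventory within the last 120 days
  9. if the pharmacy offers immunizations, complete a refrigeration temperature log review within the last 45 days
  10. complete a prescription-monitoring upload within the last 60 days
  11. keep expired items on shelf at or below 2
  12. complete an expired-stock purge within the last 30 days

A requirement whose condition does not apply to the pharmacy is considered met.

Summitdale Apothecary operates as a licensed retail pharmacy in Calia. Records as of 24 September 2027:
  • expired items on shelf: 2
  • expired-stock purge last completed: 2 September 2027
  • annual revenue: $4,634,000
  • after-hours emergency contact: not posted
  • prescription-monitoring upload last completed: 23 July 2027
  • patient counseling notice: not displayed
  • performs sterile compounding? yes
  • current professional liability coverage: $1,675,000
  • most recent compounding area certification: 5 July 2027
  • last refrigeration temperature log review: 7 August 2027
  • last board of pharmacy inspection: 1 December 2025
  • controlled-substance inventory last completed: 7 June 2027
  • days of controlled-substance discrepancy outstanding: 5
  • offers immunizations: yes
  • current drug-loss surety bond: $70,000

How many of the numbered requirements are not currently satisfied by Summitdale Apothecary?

7

1. professional liability coverage $1,675,000 < $1,725,000 → not met
2. condition 'performs sterile compounding' holds; after-hours emergency contact absent → not met
3. compounding area certification 81 days ago vs limit 90 → met
4. days of controlled-substance discrepancy outstanding 5 > 2 → not met
5. board of pharmacy inspection 662 days ago vs limit 730 → met
6. patient counseling notice absent → not met
7. drug-loss surety bond $70,000 < $80,000 → not met
8. controlled-substance inventory 109 days ago vs limit 120 → met
9. condition 'offers immunizations' holds; refrigeration temperature log review 48 days ago vs limit 45 → not met
10. prescription-monitoring upload 63 days ago vs limit 60 → not met
11. expired items on shelf 2 ≤ 2 → met
12. expired-stock purge 22 days ago vs limit 30 → met
Not met: 7 of 12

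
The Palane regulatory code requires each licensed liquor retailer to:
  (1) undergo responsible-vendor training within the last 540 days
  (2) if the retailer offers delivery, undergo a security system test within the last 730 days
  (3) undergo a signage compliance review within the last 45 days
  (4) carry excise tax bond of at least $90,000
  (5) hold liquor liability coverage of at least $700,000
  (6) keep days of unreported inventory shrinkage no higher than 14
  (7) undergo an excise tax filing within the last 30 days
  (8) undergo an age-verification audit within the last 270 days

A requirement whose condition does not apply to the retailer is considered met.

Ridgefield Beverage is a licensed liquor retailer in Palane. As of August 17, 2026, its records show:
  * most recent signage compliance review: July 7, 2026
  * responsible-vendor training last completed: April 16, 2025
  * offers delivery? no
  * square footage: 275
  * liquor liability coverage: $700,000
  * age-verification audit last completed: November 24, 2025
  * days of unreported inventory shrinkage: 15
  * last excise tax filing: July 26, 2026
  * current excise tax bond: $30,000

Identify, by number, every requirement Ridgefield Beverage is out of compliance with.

1. responsible-vendor training 488 days ago vs limit 540 → met
2. condition 'offers delivery' does not hold → requirement n/a → met
3. signage compliance review 41 days ago vs limit 45 → met
4. excise tax bond $30,000 < $90,000 → not met
5. liquor liability coverage $700,000 ≥ $700,000 → met
6. days of unreported inventory shrinkage 15 > 14 → not met
7. excise tax filing 22 days ago vs limit 30 → met
8. age-verification audit 266 days ago vs limit 270 → met
Not met: 4, 6

4, 6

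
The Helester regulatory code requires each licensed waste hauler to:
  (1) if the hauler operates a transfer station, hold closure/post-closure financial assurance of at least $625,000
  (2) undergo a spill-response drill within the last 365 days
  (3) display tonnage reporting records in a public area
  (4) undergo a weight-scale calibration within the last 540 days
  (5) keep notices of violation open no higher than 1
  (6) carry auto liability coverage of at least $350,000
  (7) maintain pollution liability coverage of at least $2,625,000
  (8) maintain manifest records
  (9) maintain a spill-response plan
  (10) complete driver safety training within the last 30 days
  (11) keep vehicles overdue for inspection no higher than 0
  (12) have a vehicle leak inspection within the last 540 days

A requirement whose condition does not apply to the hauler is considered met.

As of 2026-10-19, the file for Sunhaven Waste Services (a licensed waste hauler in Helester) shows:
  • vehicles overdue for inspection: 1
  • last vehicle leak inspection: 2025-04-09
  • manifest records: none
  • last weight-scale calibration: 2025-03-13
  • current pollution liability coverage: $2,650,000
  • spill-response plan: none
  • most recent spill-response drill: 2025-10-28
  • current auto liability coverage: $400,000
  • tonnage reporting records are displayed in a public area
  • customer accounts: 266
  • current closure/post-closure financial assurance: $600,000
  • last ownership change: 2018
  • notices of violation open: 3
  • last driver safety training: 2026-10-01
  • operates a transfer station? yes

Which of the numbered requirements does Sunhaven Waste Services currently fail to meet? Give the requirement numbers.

1. condition 'operates a transfer station' holds; closure/post-closure financial assurance $600,000 < $625,000 → not met
2. spill-response drill 356 days ago vs limit 365 → met
3. tonnage reporting records present → met
4. weight-scale calibration 585 days ago vs limit 540 → not met
5. notices of violation open 3 > 1 → not met
6. auto liability coverage $400,000 ≥ $350,000 → met
7. pollution liability coverage $2,650,000 ≥ $2,625,000 → met
8. manifest records absent → not met
9. spill-response plan absent → not met
10. driver safety training 18 days ago vs limit 30 → met
11. vehicles overdue for inspection 1 > 0 → not met
12. vehicle leak inspection 558 days ago vs limit 540 → not met
Not met: 1, 4, 5, 8, 9, 11, 12

1, 4, 5, 8, 9, 11, 12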